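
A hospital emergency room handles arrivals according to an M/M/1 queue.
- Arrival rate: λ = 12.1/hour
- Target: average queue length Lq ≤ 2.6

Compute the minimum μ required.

For M/M/1: Lq = λ²/(μ(μ-λ))
Need Lq ≤ 2.6, i.e. μ(μ-λ) ≥ λ²/2.6
μ² - 12.1μ - 146.41/2.6 ≥ 0  →  μ² - 12.1μ - 56.31154 ≥ 0
Quadratic formula (positive root): μ = [λ + √(λ² + 4×56.31154)]/2
Discriminant: 146.41 + 4×56.31154 = 371.6562, √371.6562 = 19.2784
μ ≥ (12.1 + 19.2784)/2 = 15.6892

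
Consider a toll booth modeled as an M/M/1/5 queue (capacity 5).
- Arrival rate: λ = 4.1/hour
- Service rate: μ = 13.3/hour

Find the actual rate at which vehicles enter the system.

ρ = λ/μ = 4.1/13.3 = 0.30827
P₀ = (1-ρ)/(1-ρ^(K+1)) = (1-0.30827)/(1-0.30827^6) = 0.6917/0.9991 = 0.6923
P_K = P₀×ρ^K = 0.6923 × 0.30827^5 = 0.6923 × 0.002784 = 0.001927
λ_eff = λ(1-P_K) = 4.1 × (1 - 0.001927) = 4.1 × 0.99807 = 4.0921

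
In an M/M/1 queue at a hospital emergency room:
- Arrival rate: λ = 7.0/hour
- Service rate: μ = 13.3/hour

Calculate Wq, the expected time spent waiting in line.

First, compute utilization: ρ = λ/μ = 7.0/13.3 = 0.5263
For M/M/1: Wq = λ/(μ(μ-λ))
Wq = 7.0/(13.3 × (13.3-7.0))
Wq = 7.0/(13.3 × 6.30)
Wq = 0.08354 hours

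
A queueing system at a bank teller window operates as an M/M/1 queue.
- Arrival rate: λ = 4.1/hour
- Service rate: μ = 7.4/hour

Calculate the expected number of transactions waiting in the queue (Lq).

ρ = λ/μ = 4.1/7.4 = 0.5541
For M/M/1: Lq = λ²/(μ(μ-λ))
Lq = 16.81/(7.4 × 3.30)
Lq = 0.6884 transactions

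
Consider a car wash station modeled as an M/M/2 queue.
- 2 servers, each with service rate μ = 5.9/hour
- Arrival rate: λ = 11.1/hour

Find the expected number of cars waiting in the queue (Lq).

Traffic intensity: ρ = λ/(cμ) = 11.1/(2×5.9) = 0.9407
Since ρ = 0.9407 < 1, system is stable.
Offered load a = λ/μ = cρ = 11.1/5.9 = 1.8814
P₀ = [ Σₙ₌₀^1 aⁿ/n! + a^2/(2!(1-ρ)) ]⁻¹
Σ = a^0/0! + a^1/1! = 1.0000 + 1.8814 = 2.8814
a^2/(2!(1-ρ)) = 3.5395/(2 × 0.059322) = 29.8329
P₀ = 1/(2.8814 + 29.8329) = 0.03057
Lq = P₀·a^2·ρ / (2!(1-ρ)²) = 0.0305677 × 3.53950 × 0.940678 / (2 × 0.00351910) = 14.4605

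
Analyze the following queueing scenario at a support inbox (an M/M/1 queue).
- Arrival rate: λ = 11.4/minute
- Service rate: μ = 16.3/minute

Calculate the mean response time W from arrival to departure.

First, compute utilization: ρ = λ/μ = 11.4/16.3 = 0.6994
For M/M/1: W = 1/(μ-λ)
W = 1/(16.3-11.4) = 1/4.90
W = 0.2041 minutes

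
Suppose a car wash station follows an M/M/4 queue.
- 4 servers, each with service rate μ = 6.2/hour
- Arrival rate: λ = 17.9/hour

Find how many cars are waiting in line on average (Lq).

Traffic intensity: ρ = λ/(cμ) = 17.9/(4×6.2) = 0.7218
Since ρ = 0.7218 < 1, system is stable.
Offered load a = λ/μ = cρ = 17.9/6.2 = 2.8871
P₀ = [ Σₙ₌₀^3 aⁿ/n! + a^4/(4!(1-ρ)) ]⁻¹
Σ = a^0/0! + a^1/1! + a^2/2! + a^3/3! = 1.0000 + 2.8871 + 4.1677 + 4.0108 = 12.0656
a^4/(4!(1-ρ)) = 69.4777/(24 × 0.278226) = 10.4049
P₀ = 1/(12.0656 + 10.4049) = 0.04450
Lq = P₀·a^4·ρ / (4!(1-ρ)²) = 0.04450 × 69.4777 × 0.7218 / (24 × 0.07741) = 1.2012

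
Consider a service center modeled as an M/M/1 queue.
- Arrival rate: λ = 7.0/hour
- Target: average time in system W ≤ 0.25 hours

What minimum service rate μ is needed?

For M/M/1: W = 1/(μ-λ)
Need W ≤ 0.25, so 1/(μ-λ) ≤ 0.25
μ - λ ≥ 1/0.25 = 4.0000
μ ≥ 7.0 + 4.0000 = 11.0000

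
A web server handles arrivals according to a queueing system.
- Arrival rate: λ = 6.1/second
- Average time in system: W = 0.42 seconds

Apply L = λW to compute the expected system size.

Little's Law: L = λW
L = 6.1 × 0.42 = 2.5620 requests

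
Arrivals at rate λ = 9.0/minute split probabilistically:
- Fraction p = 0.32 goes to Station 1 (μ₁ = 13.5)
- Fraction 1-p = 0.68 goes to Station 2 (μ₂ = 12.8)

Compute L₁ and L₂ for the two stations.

Effective rates: λ₁ = 9.0×0.32 = 2.88, λ₂ = 9.0×0.68 = 6.12
Station 1: ρ₁ = 2.88/13.5 = 0.21333, L₁ = ρ₁/(1-ρ₁) = 0.21333/(1-0.21333) = 0.2712
Station 2: ρ₂ = 6.12/12.8 = 0.478125, L₂ = ρ₂/(1-ρ₂) = 0.478125/(1-0.478125) = 0.9162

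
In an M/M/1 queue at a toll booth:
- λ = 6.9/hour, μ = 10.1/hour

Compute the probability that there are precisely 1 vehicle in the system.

ρ = λ/μ = 6.9/10.1 = 0.6832
P(n) = (1-ρ)ρⁿ
P(1) = (1-0.6832) × 0.6832^1
P(1) = 0.3168 × 0.6832
P(1) = 0.2164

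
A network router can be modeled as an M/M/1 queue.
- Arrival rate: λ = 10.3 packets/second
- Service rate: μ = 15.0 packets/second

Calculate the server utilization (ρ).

Server utilization: ρ = λ/μ
ρ = 10.3/15.0 = 0.6867
The server is busy 68.67% of the time.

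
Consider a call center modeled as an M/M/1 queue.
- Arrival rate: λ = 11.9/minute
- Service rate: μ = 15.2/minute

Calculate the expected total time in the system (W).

First, compute utilization: ρ = λ/μ = 11.9/15.2 = 0.7829
For M/M/1: W = 1/(μ-λ)
W = 1/(15.2-11.9) = 1/3.30
W = 0.3030 minutes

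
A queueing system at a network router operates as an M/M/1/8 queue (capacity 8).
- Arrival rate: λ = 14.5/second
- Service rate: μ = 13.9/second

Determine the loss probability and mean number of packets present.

ρ = λ/μ = 14.5/13.9 = 1.043165
P₀ = (1-ρ)/(1-ρ^(K+1)) = (1-1.043165)/(1-1.043165^9) = -0.0431650/-0.462773 = 0.09327
P_K = P₀×ρ^K = 0.09327 × 1.043165^8 = 0.09327 × 1.4022 = 0.1308
Blocking probability P_8 = 0.1308 (13.08%)
L = ρ[1 - (K+1)ρ^K + Kρ^(K+1)] / [(1-ρ)(1-ρ^(K+1))]
L = 1.043165 × (1 - 9×1.4022455 + 8×1.4627734) / ((1 - 1.043165) × (1 - 1.4627734)) = 4.2810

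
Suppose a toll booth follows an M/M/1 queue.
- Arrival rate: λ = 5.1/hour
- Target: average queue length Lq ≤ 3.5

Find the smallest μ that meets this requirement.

For M/M/1: Lq = λ²/(μ(μ-λ))
Need Lq ≤ 3.5, i.e. μ(μ-λ) ≥ λ²/3.5
μ² - 5.1μ - 26.01/3.5 ≥ 0  →  μ² - 5.1μ - 7.43143 ≥ 0
Quadratic formula (positive root): μ = [λ + √(λ² + 4×7.43143)]/2
Discriminant: 26.01 + 4×7.43143 = 55.7357, √55.7357 = 7.4656
μ ≥ (5.1 + 7.4656)/2 = 6.2828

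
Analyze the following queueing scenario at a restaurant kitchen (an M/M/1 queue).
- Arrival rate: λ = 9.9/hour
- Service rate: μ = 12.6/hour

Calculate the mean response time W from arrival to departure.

First, compute utilization: ρ = λ/μ = 9.9/12.6 = 0.7857
For M/M/1: W = 1/(μ-λ)
W = 1/(12.6-9.9) = 1/2.70
W = 0.3704 hours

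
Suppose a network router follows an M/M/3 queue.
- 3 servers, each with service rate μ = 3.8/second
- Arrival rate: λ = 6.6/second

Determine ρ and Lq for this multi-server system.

Traffic intensity: ρ = λ/(cμ) = 6.6/(3×3.8) = 0.5789
Since ρ = 0.5789 < 1, system is stable.
Offered load a = λ/μ = cρ = 6.6/3.8 = 1.7368
P₀ = [ Σₙ₌₀^2 aⁿ/n! + a^3/(3!(1-ρ)) ]⁻¹
Σ = a^0/0! + a^1/1! + a^2/2! = 1.000000 + 1.736842 + 1.508310 = 4.2452
a^3/(3!(1-ρ)) = 5.2394/(6 × 0.42105) = 2.0739
P₀ = 1/(4.2452 + 2.0739) = 0.1583
Lq = P₀·a^3·ρ / (3!(1-ρ)²) = 0.1583 × 5.2394 × 0.5789 / (6 × 0.1773) = 0.4513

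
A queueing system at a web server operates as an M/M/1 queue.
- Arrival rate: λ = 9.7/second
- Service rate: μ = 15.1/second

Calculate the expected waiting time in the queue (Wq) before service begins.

First, compute utilization: ρ = λ/μ = 9.7/15.1 = 0.6424
For M/M/1: Wq = λ/(μ(μ-λ))
Wq = 9.7/(15.1 × (15.1-9.7))
Wq = 9.7/(15.1 × 5.40)
Wq = 0.1190 seconds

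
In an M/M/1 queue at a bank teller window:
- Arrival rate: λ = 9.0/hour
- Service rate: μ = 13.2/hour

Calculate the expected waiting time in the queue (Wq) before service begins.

First, compute utilization: ρ = λ/μ = 9.0/13.2 = 0.6818
For M/M/1: Wq = λ/(μ(μ-λ))
Wq = 9.0/(13.2 × (13.2-9.0))
Wq = 9.0/(13.2 × 4.20)
Wq = 0.1623 hours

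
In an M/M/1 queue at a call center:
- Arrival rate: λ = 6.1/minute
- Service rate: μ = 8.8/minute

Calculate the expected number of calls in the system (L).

ρ = λ/μ = 6.1/8.8 = 0.6932
For M/M/1: L = λ/(μ-λ)
L = 6.1/(8.8-6.1) = 6.1/2.70
L = 2.2593 calls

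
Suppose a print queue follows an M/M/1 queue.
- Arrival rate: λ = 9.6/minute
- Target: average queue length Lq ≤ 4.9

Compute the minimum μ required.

For M/M/1: Lq = λ²/(μ(μ-λ))
Need Lq ≤ 4.9, i.e. μ(μ-λ) ≥ λ²/4.9
μ² - 9.6μ - 92.16/4.9 ≥ 0  →  μ² - 9.6μ - 18.808163 ≥ 0
Quadratic formula (positive root): μ = [λ + √(λ² + 4×18.808163)]/2
Discriminant: 92.16 + 4×18.808163 = 167.3927, √167.3927 = 12.9380
μ ≥ (9.6 + 12.9380)/2 = 11.2690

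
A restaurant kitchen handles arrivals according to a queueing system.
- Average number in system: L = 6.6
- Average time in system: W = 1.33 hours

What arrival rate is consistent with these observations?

Little's Law: L = λW, so λ = L/W
λ = 6.6/1.33 = 4.9624 orders/hour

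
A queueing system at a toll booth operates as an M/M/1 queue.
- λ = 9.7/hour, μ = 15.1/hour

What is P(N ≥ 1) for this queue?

ρ = λ/μ = 9.7/15.1 = 0.6424
P(N ≥ n) = ρⁿ
P(N ≥ 1) = 0.6424^1
P(N ≥ 1) = 0.6424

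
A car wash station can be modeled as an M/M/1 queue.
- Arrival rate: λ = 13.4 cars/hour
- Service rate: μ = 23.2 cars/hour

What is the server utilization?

Server utilization: ρ = λ/μ
ρ = 13.4/23.2 = 0.5776
The server is busy 57.76% of the time.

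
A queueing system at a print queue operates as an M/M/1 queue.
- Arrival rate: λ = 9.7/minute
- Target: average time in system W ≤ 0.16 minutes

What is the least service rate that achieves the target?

For M/M/1: W = 1/(μ-λ)
Need W ≤ 0.16, so 1/(μ-λ) ≤ 0.16
μ - λ ≥ 1/0.16 = 6.2500
μ ≥ 9.7 + 6.2500 = 15.9500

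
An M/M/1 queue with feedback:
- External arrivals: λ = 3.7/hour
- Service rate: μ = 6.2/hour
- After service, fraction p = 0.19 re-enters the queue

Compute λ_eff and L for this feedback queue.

Effective arrival rate: λ_eff = λ/(1-p) = 3.7/(1-0.19) = 3.7/0.81 = 4.5679
ρ = λ_eff/μ = 4.5679/6.2 = 0.73676
L = ρ/(1-ρ) = 0.73676/(1-0.73676) = 2.7988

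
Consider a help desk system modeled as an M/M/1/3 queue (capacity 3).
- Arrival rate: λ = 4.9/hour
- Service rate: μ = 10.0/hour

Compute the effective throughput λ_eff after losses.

ρ = λ/μ = 4.9/10.0 = 0.4900
P₀ = (1-ρ)/(1-ρ^(K+1)) = (1-0.4900)/(1-0.4900^4) = 0.5100/0.9424 = 0.5412
P_K = P₀×ρ^K = 0.54120 × 0.4900^3 = 0.54120 × 0.11765 = 0.06367
λ_eff = λ(1-P_K) = 4.9 × (1 - 0.06367) = 4.9 × 0.93633 = 4.5880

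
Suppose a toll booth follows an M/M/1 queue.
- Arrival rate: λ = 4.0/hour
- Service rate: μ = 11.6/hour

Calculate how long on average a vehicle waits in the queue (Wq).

First, compute utilization: ρ = λ/μ = 4.0/11.6 = 0.3448
For M/M/1: Wq = λ/(μ(μ-λ))
Wq = 4.0/(11.6 × (11.6-4.0))
Wq = 4.0/(11.6 × 7.60)
Wq = 0.04537 hours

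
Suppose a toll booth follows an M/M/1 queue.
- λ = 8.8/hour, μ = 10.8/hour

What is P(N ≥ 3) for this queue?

ρ = λ/μ = 8.8/10.8 = 0.81481
P(N ≥ n) = ρⁿ
P(N ≥ 3) = 0.81481^3
P(N ≥ 3) = 0.5410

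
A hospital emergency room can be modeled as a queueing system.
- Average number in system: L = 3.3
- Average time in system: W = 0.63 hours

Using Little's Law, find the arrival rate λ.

Little's Law: L = λW, so λ = L/W
λ = 3.3/0.63 = 5.2381 patients/hour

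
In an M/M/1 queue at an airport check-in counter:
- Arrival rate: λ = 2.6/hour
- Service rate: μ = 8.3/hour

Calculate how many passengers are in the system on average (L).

ρ = λ/μ = 2.6/8.3 = 0.3133
For M/M/1: L = λ/(μ-λ)
L = 2.6/(8.3-2.6) = 2.6/5.70
L = 0.4561 passengers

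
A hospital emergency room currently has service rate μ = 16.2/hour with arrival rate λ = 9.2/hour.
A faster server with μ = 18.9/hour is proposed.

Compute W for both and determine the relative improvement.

System 1: ρ₁ = 9.2/16.2 = 0.5679, W₁ = 1/(16.2-9.2) = 0.14286
System 2: ρ₂ = 9.2/18.9 = 0.4868, W₂ = 1/(18.9-9.2) = 0.10309
Improvement: (W₁-W₂)/W₁ = (0.14286-0.10309)/0.14286 = 27.84%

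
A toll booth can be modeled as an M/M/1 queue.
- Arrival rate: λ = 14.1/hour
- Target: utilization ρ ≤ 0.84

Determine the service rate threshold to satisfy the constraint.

ρ = λ/μ, so μ = λ/ρ
μ ≥ 14.1/0.84 = 16.7857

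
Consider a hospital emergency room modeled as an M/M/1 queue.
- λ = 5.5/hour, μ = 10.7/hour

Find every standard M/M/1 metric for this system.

Step 1: ρ = λ/μ = 5.5/10.7 = 0.5140
Step 2: L = λ/(μ-λ) = 5.5/5.20 = 1.0577
Step 3: Lq = λ²/(μ(μ-λ)) = 30.25/(10.7×5.20) = 0.5437
Step 4: W = 1/(μ-λ) = 1/5.20 = 0.19231
Step 5: Wq = λ/(μ(μ-λ)) = 5.5/(10.7×5.20) = 0.09885
Step 6: P(0) = 1-ρ = 0.4860
Verify: L = λW = 5.5×0.19231 = 1.0577 ✔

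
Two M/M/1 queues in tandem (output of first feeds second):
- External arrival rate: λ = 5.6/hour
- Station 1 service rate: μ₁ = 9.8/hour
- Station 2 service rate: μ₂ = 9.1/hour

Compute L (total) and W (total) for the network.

By Jackson's theorem, each station behaves as independent M/M/1.
Station 1: ρ₁ = 5.6/9.8 = 0.5714, L₁ = ρ₁/(1-ρ₁) = λ/(μ₁-λ) = 5.6/4.20 = 1.3333
Station 2: ρ₂ = 5.6/9.1 = 0.6154, L₂ = ρ₂/(1-ρ₂) = λ/(μ₂-λ) = 5.6/3.50 = 1.6000
Total: L = L₁ + L₂ = 1.3333 + 1.6000 = 2.9333
W = L/λ = 2.9333/5.6 = 0.5238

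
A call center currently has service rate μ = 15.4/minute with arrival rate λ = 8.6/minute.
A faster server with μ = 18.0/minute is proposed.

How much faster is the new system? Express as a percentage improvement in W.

System 1: ρ₁ = 8.6/15.4 = 0.5584, W₁ = 1/(15.4-8.6) = 0.14706
System 2: ρ₂ = 8.6/18.0 = 0.4778, W₂ = 1/(18.0-8.6) = 0.10638
Improvement: (W₁-W₂)/W₁ = (0.14706-0.10638)/0.14706 = 27.66%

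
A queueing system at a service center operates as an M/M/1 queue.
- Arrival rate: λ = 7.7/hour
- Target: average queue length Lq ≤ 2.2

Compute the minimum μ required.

For M/M/1: Lq = λ²/(μ(μ-λ))
Need Lq ≤ 2.2, i.e. μ(μ-λ) ≥ λ²/2.2
μ² - 7.7μ - 59.29/2.2 ≥ 0  →  μ² - 7.7μ - 26.9500 ≥ 0
Quadratic formula (positive root): μ = [λ + √(λ² + 4×26.9500)]/2
Discriminant: 59.29 + 4×26.9500 = 167.0900, √167.0900 = 12.9263
μ ≥ (7.7 + 12.9263)/2 = 10.3132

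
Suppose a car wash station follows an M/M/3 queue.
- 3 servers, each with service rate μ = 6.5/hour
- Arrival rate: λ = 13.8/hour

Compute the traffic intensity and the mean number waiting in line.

Traffic intensity: ρ = λ/(cμ) = 13.8/(3×6.5) = 0.7077
Since ρ = 0.7077 < 1, system is stable.
Offered load a = λ/μ = cρ = 13.8/6.5 = 2.1231
P₀ = [ Σₙ₌₀^2 aⁿ/n! + a^3/(3!(1-ρ)) ]⁻¹
Σ = a^0/0! + a^1/1! + a^2/2! = 1.0000 + 2.1231 + 2.2537 = 5.3768
a^3/(3!(1-ρ)) = 9.5697/(6 × 0.29231) = 5.4564
P₀ = 1/(5.3768 + 5.4564) = 0.09231
Lq = P₀·a^3·ρ / (3!(1-ρ)²) = 0.092309 × 9.5697 × 0.70769 / (6 × 0.085444) = 1.2194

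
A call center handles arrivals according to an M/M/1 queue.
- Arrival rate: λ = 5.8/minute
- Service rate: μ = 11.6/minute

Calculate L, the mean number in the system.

ρ = λ/μ = 5.8/11.6 = 0.5000
For M/M/1: L = λ/(μ-λ)
L = 5.8/(11.6-5.8) = 5.8/5.80
L = 1.0000 calls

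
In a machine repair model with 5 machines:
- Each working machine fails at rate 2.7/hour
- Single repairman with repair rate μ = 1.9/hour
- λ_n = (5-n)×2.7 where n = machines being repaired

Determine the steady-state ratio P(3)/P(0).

P(3)/P(0) = ∏_{i=0}^{3-1} λ_i/μ_{i+1}
= (5-0)×2.7/1.9 × (5-1)×2.7/1.9 × (5-2)×2.7/1.9
= 172.1796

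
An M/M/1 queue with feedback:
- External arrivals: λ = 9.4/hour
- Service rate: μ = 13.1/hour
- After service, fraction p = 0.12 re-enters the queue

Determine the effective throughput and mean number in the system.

Effective arrival rate: λ_eff = λ/(1-p) = 9.4/(1-0.12) = 9.4/0.88 = 10.68182
ρ = λ_eff/μ = 10.68182/13.1 = 0.815406
L = ρ/(1-ρ) = 0.815406/(1-0.815406) = 4.4173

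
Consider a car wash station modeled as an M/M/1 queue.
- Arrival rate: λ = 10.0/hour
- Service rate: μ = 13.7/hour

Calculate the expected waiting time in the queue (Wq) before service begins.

First, compute utilization: ρ = λ/μ = 10.0/13.7 = 0.7299
For M/M/1: Wq = λ/(μ(μ-λ))
Wq = 10.0/(13.7 × (13.7-10.0))
Wq = 10.0/(13.7 × 3.70)
Wq = 0.1973 hours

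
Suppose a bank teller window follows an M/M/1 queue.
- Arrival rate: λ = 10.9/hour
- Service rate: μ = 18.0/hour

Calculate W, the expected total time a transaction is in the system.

First, compute utilization: ρ = λ/μ = 10.9/18.0 = 0.6056
For M/M/1: W = 1/(μ-λ)
W = 1/(18.0-10.9) = 1/7.10
W = 0.1408 hours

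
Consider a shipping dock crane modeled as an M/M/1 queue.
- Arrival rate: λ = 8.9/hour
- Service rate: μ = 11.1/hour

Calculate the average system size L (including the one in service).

ρ = λ/μ = 8.9/11.1 = 0.8018
For M/M/1: L = λ/(μ-λ)
L = 8.9/(11.1-8.9) = 8.9/2.20
L = 4.0455 containers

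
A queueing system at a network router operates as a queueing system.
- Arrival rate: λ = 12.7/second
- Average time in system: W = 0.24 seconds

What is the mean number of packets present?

Little's Law: L = λW
L = 12.7 × 0.24 = 3.0480 packets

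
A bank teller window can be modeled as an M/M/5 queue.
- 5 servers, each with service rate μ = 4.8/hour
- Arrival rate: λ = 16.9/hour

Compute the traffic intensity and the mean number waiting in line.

Traffic intensity: ρ = λ/(cμ) = 16.9/(5×4.8) = 0.7042
Since ρ = 0.7042 < 1, system is stable.
Offered load a = λ/μ = cρ = 16.9/4.8 = 3.5208
P₀ = [ Σₙ₌₀^4 aⁿ/n! + a^5/(5!(1-ρ)) ]⁻¹
Σ = a^0/0! + a^1/1! + a^2/2! + a^3/3! + a^4/4! = 1.00000 + 3.52083 + 6.19813 + 7.27420 + 6.40281 = 24.3960
a^5/(5!(1-ρ)) = 541.0375/(120 × 0.295833) = 15.2405
P₀ = 1/(24.3960 + 15.2405) = 0.02523
Lq = P₀·a^5·ρ / (5!(1-ρ)²) = 0.025229 × 541.0375 × 0.70417 / (120 × 0.087517) = 0.9152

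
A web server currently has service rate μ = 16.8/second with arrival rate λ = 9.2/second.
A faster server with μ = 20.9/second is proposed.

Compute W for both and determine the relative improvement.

System 1: ρ₁ = 9.2/16.8 = 0.5476, W₁ = 1/(16.8-9.2) = 0.13158
System 2: ρ₂ = 9.2/20.9 = 0.4402, W₂ = 1/(20.9-9.2) = 0.085470
Improvement: (W₁-W₂)/W₁ = (0.13158-0.085470)/0.13158 = 35.04%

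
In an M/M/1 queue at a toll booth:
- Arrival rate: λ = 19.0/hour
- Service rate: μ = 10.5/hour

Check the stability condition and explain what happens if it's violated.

Stability requires ρ = λ/(cμ) < 1
ρ = 19.0/(1 × 10.5) = 19.0/10.50 = 1.8095
Since 1.8095 ≥ 1, the system is UNSTABLE.
Queue grows without bound. Need μ > λ = 19.0.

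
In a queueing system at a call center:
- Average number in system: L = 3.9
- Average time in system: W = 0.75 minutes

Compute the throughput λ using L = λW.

Little's Law: L = λW, so λ = L/W
λ = 3.9/0.75 = 5.2000 calls/minute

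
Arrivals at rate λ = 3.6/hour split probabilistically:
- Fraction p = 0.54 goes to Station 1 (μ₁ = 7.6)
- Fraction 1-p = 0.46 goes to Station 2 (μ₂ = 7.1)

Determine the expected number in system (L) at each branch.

Effective rates: λ₁ = 3.6×0.54 = 1.944, λ₂ = 3.6×0.46 = 1.656
Station 1: ρ₁ = 1.944/7.6 = 0.2558, L₁ = ρ₁/(1-ρ₁) = 0.2558/(1-0.2558) = 0.3437
Station 2: ρ₂ = 1.656/7.1 = 0.23324, L₂ = ρ₂/(1-ρ₂) = 0.23324/(1-0.23324) = 0.3042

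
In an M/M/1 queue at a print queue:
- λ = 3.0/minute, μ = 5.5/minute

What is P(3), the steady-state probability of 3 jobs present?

ρ = λ/μ = 3.0/5.5 = 0.545455
P(n) = (1-ρ)ρⁿ
P(3) = (1-0.545455) × 0.545455^3
P(3) = 0.4545 × 0.1623
P(3) = 0.07377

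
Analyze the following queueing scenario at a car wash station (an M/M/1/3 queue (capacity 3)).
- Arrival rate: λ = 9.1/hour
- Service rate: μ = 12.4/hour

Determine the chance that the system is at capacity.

ρ = λ/μ = 9.1/12.4 = 0.73387
P₀ = (1-ρ)/(1-ρ^(K+1)) = (1-0.73387)/(1-0.73387^4) = 0.26613/0.70995 = 0.3749
P_K = P₀×ρ^K = 0.3749 × 0.73387^3 = 0.3749 × 0.3952 = 0.1482
Blocking probability = 14.82%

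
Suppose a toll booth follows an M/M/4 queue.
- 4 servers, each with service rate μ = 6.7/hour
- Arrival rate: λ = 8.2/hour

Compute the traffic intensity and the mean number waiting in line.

Traffic intensity: ρ = λ/(cμ) = 8.2/(4×6.7) = 0.3060
Since ρ = 0.3060 < 1, system is stable.
Offered load a = λ/μ = cρ = 8.2/6.7 = 1.2239
P₀ = [ Σₙ₌₀^3 aⁿ/n! + a^4/(4!(1-ρ)) ]⁻¹
Σ = a^0/0! + a^1/1! + a^2/2! + a^3/3! = 1.0000 + 1.2239 + 0.74894 + 0.30554 = 3.2784
a^4/(4!(1-ρ)) = 2.2437/(24 × 0.6940) = 0.1347
P₀ = 1/(3.2784 + 0.1347) = 0.2930
Lq = P₀·a^4·ρ / (4!(1-ρ)²) = 0.2930 × 2.2437 × 0.3060 / (24 × 0.4817) = 0.01740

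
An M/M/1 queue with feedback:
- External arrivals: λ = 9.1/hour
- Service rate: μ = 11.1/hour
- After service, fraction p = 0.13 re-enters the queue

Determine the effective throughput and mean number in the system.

Effective arrival rate: λ_eff = λ/(1-p) = 9.1/(1-0.13) = 9.1/0.87 = 10.45977
ρ = λ_eff/μ = 10.45977/11.1 = 0.9423216
L = ρ/(1-ρ) = 0.9423216/(1-0.9423216) = 16.3375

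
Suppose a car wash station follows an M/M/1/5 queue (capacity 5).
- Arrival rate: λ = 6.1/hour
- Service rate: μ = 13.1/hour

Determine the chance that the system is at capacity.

ρ = λ/μ = 6.1/13.1 = 0.46565
P₀ = (1-ρ)/(1-ρ^(K+1)) = (1-0.46565)/(1-0.46565^6) = 0.53435/0.98981 = 0.5399
P_K = P₀×ρ^K = 0.5399 × 0.46565^5 = 0.5399 × 0.02189 = 0.01182
Blocking probability = 1.18%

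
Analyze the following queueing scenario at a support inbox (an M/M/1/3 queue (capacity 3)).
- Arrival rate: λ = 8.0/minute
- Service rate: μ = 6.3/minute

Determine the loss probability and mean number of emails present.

ρ = λ/μ = 8.0/6.3 = 1.2698
P₀ = (1-ρ)/(1-ρ^(K+1)) = (1-1.2698)/(1-1.2698^4) = -0.2698/-1.5998 = 0.1686
P_K = P₀×ρ^K = 0.16865 × 1.2698^3 = 0.16865 × 2.0474 = 0.3453
Blocking probability P_3 = 0.3453 (34.53%)
L = ρ[1 - (K+1)ρ^K + Kρ^(K+1)] / [(1-ρ)(1-ρ^(K+1))]
L = 1.2698 × (1 - 4×2.047415 + 3×2.599808) / ((1 - 1.2698) × (1 - 2.599808)) = 1.7939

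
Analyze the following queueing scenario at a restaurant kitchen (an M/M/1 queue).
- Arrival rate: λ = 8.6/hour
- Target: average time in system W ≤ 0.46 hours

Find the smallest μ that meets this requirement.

For M/M/1: W = 1/(μ-λ)
Need W ≤ 0.46, so 1/(μ-λ) ≤ 0.46
μ - λ ≥ 1/0.46 = 2.1739
μ ≥ 8.6 + 2.1739 = 10.7739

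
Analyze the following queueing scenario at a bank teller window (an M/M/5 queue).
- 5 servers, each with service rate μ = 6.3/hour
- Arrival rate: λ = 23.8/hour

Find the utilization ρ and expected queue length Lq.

Traffic intensity: ρ = λ/(cμ) = 23.8/(5×6.3) = 0.7556
Since ρ = 0.7556 < 1, system is stable.
Offered load a = λ/μ = cρ = 23.8/6.3 = 3.7778
P₀ = [ Σₙ₌₀^4 aⁿ/n! + a^5/(5!(1-ρ)) ]⁻¹
Σ = a^0/0! + a^1/1! + a^2/2! + a^3/3! + a^4/4! = 1.0000 + 3.7778 + 7.1358 + 8.9858 + 8.4866 = 29.3860
a^5/(5!(1-ρ)) = 769.45290/(120 × 0.24444444) = 26.2313
P₀ = 1/(29.3860 + 26.2313) = 0.01798
Lq = P₀·a^5·ρ / (5!(1-ρ)²) = 0.017980 × 769.4529 × 0.75556 / (120 × 0.059753) = 1.4578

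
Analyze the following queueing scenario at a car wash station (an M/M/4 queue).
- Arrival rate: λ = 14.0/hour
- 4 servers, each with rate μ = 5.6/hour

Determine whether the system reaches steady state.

Stability requires ρ = λ/(cμ) < 1
ρ = 14.0/(4 × 5.6) = 14.0/22.40 = 0.6250
Since 0.6250 < 1, the system is STABLE.
The servers are busy 62.50% of the time.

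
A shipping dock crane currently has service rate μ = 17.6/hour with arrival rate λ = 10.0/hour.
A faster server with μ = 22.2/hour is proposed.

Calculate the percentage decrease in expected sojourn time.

System 1: ρ₁ = 10.0/17.6 = 0.5682, W₁ = 1/(17.6-10.0) = 0.131579
System 2: ρ₂ = 10.0/22.2 = 0.4505, W₂ = 1/(22.2-10.0) = 0.0819672
Improvement: (W₁-W₂)/W₁ = (0.131579-0.0819672)/0.131579 = 37.70%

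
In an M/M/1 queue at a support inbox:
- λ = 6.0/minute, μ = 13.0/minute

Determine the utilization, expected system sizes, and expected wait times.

Step 1: ρ = λ/μ = 6.0/13.0 = 0.4615
Step 2: L = λ/(μ-λ) = 6.0/7.00 = 0.8571
Step 3: Lq = λ²/(μ(μ-λ)) = 36.00/(13.0×7.00) = 0.3956
Step 4: W = 1/(μ-λ) = 1/7.00 = 0.142857
Step 5: Wq = λ/(μ(μ-λ)) = 6.0/(13.0×7.00) = 0.06593
Step 6: P(0) = 1-ρ = 0.5385
Verify: L = λW = 6.0×0.142857 = 0.8571 ✔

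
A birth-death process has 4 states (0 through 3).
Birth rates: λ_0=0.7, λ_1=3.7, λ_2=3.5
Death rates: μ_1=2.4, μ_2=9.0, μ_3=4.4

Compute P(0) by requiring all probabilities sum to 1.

Ratios P(n)/P(0) = (λ₀···λₙ₋₁)/(μ₁···μₙ):
P(1)/P(0) = (0.7)/(2.4) = 0.2917
P(2)/P(0) = (0.7×3.7)/(2.4×9.0) = 0.1199
P(3)/P(0) = (0.7×3.7×3.5)/(2.4×9.0×4.4) = 0.09538

Normalization: ∑ P(n) = 1
P(0) × (1.0000 + 0.2917 + 0.1199 + 0.09538) = 1
P(0) × 1.5070 = 1
P(0) = 1/1.5070 = 0.6636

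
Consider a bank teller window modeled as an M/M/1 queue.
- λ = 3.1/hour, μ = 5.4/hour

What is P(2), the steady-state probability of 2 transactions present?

ρ = λ/μ = 3.1/5.4 = 0.5741
P(n) = (1-ρ)ρⁿ
P(2) = (1-0.5741) × 0.5741^2
P(2) = 0.4259 × 0.3296
P(2) = 0.1404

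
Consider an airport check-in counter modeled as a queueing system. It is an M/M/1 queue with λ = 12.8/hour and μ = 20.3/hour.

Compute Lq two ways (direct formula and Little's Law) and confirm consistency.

Method 1 (direct): Lq = λ²/(μ(μ-λ)) = 163.84/(20.3 × 7.50) = 1.0761

Method 2 (Little's Law):
W = 1/(μ-λ) = 1/7.50 = 0.13333
Wq = W - 1/μ = 0.13333 - 0.049261 = 0.08407
Lq = λWq = 12.8 × 0.08407 = 1.0761 ✔ (matches Method 1)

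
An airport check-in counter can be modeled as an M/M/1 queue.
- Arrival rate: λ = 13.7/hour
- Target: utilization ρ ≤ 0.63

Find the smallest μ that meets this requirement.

ρ = λ/μ, so μ = λ/ρ
μ ≥ 13.7/0.63 = 21.7460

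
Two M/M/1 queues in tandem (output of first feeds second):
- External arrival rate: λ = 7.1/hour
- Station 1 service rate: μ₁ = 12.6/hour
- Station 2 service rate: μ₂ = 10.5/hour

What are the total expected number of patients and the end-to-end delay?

By Jackson's theorem, each station behaves as independent M/M/1.
Station 1: ρ₁ = 7.1/12.6 = 0.5635, L₁ = ρ₁/(1-ρ₁) = λ/(μ₁-λ) = 7.1/5.50 = 1.2909
Station 2: ρ₂ = 7.1/10.5 = 0.6762, L₂ = ρ₂/(1-ρ₂) = λ/(μ₂-λ) = 7.1/3.40 = 2.0882
Total: L = L₁ + L₂ = 1.2909 + 2.0882 = 3.3791
W = L/λ = 3.3791/7.1 = 0.4759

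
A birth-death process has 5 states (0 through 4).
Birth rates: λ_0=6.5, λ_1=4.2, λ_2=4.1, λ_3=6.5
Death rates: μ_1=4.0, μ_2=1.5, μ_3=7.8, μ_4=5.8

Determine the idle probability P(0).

Ratios P(n)/P(0) = (λ₀···λₙ₋₁)/(μ₁···μₙ):
P(1)/P(0) = (6.5)/(4.0) = 1.6250
P(2)/P(0) = (6.5×4.2)/(4.0×1.5) = 4.5500
P(3)/P(0) = (6.5×4.2×4.1)/(4.0×1.5×7.8) = 2.3917
P(4)/P(0) = (6.5×4.2×4.1×6.5)/(4.0×1.5×7.8×5.8) = 2.6803

Normalization: ∑ P(n) = 1
P(0) × (1.0000 + 1.6250 + 4.5500 + 2.3917 + 2.6803) = 1
P(0) × 12.2470 = 1
P(0) = 1/12.2470 = 0.08165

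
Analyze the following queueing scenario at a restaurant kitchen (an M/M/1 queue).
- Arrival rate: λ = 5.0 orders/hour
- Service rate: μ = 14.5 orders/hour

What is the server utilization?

Server utilization: ρ = λ/μ
ρ = 5.0/14.5 = 0.3448
The server is busy 34.48% of the time.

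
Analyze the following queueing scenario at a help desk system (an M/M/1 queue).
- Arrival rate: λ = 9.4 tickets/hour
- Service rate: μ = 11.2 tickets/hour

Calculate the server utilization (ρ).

Server utilization: ρ = λ/μ
ρ = 9.4/11.2 = 0.8393
The server is busy 83.93% of the time.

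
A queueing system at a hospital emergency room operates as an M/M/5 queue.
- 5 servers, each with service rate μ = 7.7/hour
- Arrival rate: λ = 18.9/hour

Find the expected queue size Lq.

Traffic intensity: ρ = λ/(cμ) = 18.9/(5×7.7) = 0.4909
Since ρ = 0.4909 < 1, system is stable.
Offered load a = λ/μ = cρ = 18.9/7.7 = 2.4545
P₀ = [ Σₙ₌₀^4 aⁿ/n! + a^5/(5!(1-ρ)) ]⁻¹
Σ = a^0/0! + a^1/1! + a^2/2! + a^3/3! + a^4/4! = 1.00000 + 2.45455 + 3.01240 + 2.46469 + 1.51242 = 10.4441
a^5/(5!(1-ρ)) = 89.0954/(120 × 0.5091) = 1.4584
P₀ = 1/(10.4441 + 1.4584) = 0.08402
Lq = P₀·a^5·ρ / (5!(1-ρ)²) = 0.084016 × 89.0954 × 0.49091 / (120 × 0.25917) = 0.1182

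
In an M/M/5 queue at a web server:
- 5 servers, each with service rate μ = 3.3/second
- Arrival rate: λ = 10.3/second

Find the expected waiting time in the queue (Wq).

Traffic intensity: ρ = λ/(cμ) = 10.3/(5×3.3) = 0.6242
Since ρ = 0.6242 < 1, system is stable.
Offered load a = λ/μ = cρ = 10.3/3.3 = 3.1212
P₀ = [ Σₙ₌₀^4 aⁿ/n! + a^5/(5!(1-ρ)) ]⁻¹
Σ = a^0/0! + a^1/1! + a^2/2! + a^3/3! + a^4/4! = 1.0000 + 3.1212 + 4.8710 + 5.0678 + 3.9544 = 18.0144
a^5/(5!(1-ρ)) = 296.2214/(120 × 0.37576) = 6.5694
P₀ = 1/(18.0144 + 6.5694) = 0.04068
Lq = P₀·a^5·ρ / (5!(1-ρ)²) = 0.04068 × 296.2214 × 0.6242 / (120 × 0.1412) = 0.4439
Wq = Lq/λ = 0.4439/10.3 = 0.04310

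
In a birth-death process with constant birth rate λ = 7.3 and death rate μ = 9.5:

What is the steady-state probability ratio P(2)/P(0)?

For constant rates: P(n)/P(0) = (λ/μ)^n
P(2)/P(0) = (7.3/9.5)^2 = 0.76842^2 = 0.5905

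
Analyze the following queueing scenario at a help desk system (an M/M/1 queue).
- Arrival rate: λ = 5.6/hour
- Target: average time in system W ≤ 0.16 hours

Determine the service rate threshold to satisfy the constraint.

For M/M/1: W = 1/(μ-λ)
Need W ≤ 0.16, so 1/(μ-λ) ≤ 0.16
μ - λ ≥ 1/0.16 = 6.2500
μ ≥ 5.6 + 6.2500 = 11.8500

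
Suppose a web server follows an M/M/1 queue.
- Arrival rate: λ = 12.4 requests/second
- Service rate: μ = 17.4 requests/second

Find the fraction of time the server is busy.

Server utilization: ρ = λ/μ
ρ = 12.4/17.4 = 0.7126
The server is busy 71.26% of the time.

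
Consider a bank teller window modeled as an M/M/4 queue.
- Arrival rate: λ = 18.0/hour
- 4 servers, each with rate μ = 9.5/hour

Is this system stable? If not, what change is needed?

Stability requires ρ = λ/(cμ) < 1
ρ = 18.0/(4 × 9.5) = 18.0/38.00 = 0.4737
Since 0.4737 < 1, the system is STABLE.
The servers are busy 47.37% of the time.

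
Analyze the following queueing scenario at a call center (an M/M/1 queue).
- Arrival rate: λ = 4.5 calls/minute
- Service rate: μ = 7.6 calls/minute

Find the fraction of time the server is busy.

Server utilization: ρ = λ/μ
ρ = 4.5/7.6 = 0.5921
The server is busy 59.21% of the time.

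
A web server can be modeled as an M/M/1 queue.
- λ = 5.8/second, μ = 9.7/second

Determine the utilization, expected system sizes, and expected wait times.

Step 1: ρ = λ/μ = 5.8/9.7 = 0.5979
Step 2: L = λ/(μ-λ) = 5.8/3.90 = 1.4872
Step 3: Lq = λ²/(μ(μ-λ)) = 33.64/(9.7×3.90) = 0.8892
Step 4: W = 1/(μ-λ) = 1/3.90 = 0.25641
Step 5: Wq = λ/(μ(μ-λ)) = 5.8/(9.7×3.90) = 0.1533
Step 6: P(0) = 1-ρ = 0.4021
Verify: L = λW = 5.8×0.25641 = 1.4872 ✔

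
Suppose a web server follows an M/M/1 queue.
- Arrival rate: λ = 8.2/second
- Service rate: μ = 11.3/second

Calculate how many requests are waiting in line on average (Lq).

ρ = λ/μ = 8.2/11.3 = 0.7257
For M/M/1: Lq = λ²/(μ(μ-λ))
Lq = 67.24/(11.3 × 3.10)
Lq = 1.9195 requests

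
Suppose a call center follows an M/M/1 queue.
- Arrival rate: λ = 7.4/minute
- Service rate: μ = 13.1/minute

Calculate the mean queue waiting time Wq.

First, compute utilization: ρ = λ/μ = 7.4/13.1 = 0.5649
For M/M/1: Wq = λ/(μ(μ-λ))
Wq = 7.4/(13.1 × (13.1-7.4))
Wq = 7.4/(13.1 × 5.70)
Wq = 0.09910 minutes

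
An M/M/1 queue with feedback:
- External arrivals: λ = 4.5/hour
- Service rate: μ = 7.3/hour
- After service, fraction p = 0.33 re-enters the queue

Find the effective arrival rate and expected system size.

Effective arrival rate: λ_eff = λ/(1-p) = 4.5/(1-0.33) = 4.5/0.67 = 6.7164179
ρ = λ_eff/μ = 6.7164179/7.3 = 0.92005725
L = ρ/(1-ρ) = 0.92005725/(1-0.92005725) = 11.5090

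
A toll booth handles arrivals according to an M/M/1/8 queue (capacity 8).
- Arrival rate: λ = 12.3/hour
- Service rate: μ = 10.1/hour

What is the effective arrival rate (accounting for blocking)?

ρ = λ/μ = 12.3/10.1 = 1.21782
P₀ = (1-ρ)/(1-ρ^(K+1)) = (1-1.21782)/(1-1.21782^9) = -0.21782/-4.8918 = 0.04453
P_K = P₀×ρ^K = 0.04453 × 1.21782^8 = 0.04453 × 4.8380 = 0.2154
λ_eff = λ(1-P_K) = 12.3 × (1 - 0.21542) = 12.3 × 0.78458 = 9.6503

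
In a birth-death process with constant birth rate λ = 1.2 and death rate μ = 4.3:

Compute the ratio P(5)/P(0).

For constant rates: P(n)/P(0) = (λ/μ)^n
P(5)/P(0) = (1.2/4.3)^5 = 0.27907^5 = 0.001693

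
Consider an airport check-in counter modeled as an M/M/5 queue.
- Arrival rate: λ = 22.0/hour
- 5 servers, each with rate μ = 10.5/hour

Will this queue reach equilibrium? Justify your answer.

Stability requires ρ = λ/(cμ) < 1
ρ = 22.0/(5 × 10.5) = 22.0/52.50 = 0.4190
Since 0.4190 < 1, the system is STABLE.
The servers are busy 41.90% of the time.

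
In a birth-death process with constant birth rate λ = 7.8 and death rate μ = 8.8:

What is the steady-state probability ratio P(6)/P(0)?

For constant rates: P(n)/P(0) = (λ/μ)^n
P(6)/P(0) = (7.8/8.8)^6 = 0.88636^6 = 0.4849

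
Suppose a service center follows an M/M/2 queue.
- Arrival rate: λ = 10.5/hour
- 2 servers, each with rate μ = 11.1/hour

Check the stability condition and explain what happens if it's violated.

Stability requires ρ = λ/(cμ) < 1
ρ = 10.5/(2 × 11.1) = 10.5/22.20 = 0.4730
Since 0.4730 < 1, the system is STABLE.
The servers are busy 47.30% of the time.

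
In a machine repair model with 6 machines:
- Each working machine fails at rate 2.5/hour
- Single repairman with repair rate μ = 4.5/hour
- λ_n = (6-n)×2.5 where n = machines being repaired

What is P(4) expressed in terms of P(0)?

P(4)/P(0) = ∏_{i=0}^{4-1} λ_i/μ_{i+1}
= (6-0)×2.5/4.5 × (6-1)×2.5/4.5 × (6-2)×2.5/4.5 × (6-3)×2.5/4.5
= 34.2936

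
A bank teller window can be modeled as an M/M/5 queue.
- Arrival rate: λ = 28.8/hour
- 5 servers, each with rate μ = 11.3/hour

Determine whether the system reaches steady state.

Stability requires ρ = λ/(cμ) < 1
ρ = 28.8/(5 × 11.3) = 28.8/56.50 = 0.5097
Since 0.5097 < 1, the system is STABLE.
The servers are busy 50.97% of the time.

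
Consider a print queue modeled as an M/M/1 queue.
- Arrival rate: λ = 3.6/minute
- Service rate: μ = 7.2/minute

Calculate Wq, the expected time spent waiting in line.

First, compute utilization: ρ = λ/μ = 3.6/7.2 = 0.5000
For M/M/1: Wq = λ/(μ(μ-λ))
Wq = 3.6/(7.2 × (7.2-3.6))
Wq = 3.6/(7.2 × 3.60)
Wq = 0.1389 minutes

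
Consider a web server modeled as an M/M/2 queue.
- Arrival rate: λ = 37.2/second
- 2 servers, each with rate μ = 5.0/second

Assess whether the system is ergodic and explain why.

Stability requires ρ = λ/(cμ) < 1
ρ = 37.2/(2 × 5.0) = 37.2/10.00 = 3.7200
Since 3.7200 ≥ 1, the system is UNSTABLE.
Need c > λ/μ = 37.2/5.0 = 7.44.
Minimum servers needed: c = 8.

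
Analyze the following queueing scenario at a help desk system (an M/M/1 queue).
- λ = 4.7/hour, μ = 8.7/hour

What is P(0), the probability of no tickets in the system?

ρ = λ/μ = 4.7/8.7 = 0.5402
P(0) = 1 - ρ = 1 - 0.5402 = 0.4598
The server is idle 45.98% of the time.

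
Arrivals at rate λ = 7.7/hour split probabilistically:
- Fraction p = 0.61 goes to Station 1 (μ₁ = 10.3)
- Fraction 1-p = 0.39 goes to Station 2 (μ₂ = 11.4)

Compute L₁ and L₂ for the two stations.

Effective rates: λ₁ = 7.7×0.61 = 4.697, λ₂ = 7.7×0.39 = 3.003
Station 1: ρ₁ = 4.697/10.3 = 0.45602, L₁ = ρ₁/(1-ρ₁) = 0.45602/(1-0.45602) = 0.8383
Station 2: ρ₂ = 3.003/11.4 = 0.2634, L₂ = ρ₂/(1-ρ₂) = 0.2634/(1-0.2634) = 0.3576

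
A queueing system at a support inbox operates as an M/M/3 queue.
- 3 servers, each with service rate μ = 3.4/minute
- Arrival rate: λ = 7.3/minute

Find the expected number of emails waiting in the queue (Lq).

Traffic intensity: ρ = λ/(cμ) = 7.3/(3×3.4) = 0.7157
Since ρ = 0.7157 < 1, system is stable.
Offered load a = λ/μ = cρ = 7.3/3.4 = 2.1471
P₀ = [ Σₙ₌₀^2 aⁿ/n! + a^3/(3!(1-ρ)) ]⁻¹
Σ = a^0/0! + a^1/1! + a^2/2! = 1.0000 + 2.1471 + 2.3049 = 5.4520
a^3/(3!(1-ρ)) = 9.8976/(6 × 0.28431) = 5.8021
P₀ = 1/(5.4520 + 5.8021) = 0.08886
Lq = P₀·a^3·ρ / (3!(1-ρ)²) = 0.088857 × 9.8976 × 0.71569 / (6 × 0.080834) = 1.2978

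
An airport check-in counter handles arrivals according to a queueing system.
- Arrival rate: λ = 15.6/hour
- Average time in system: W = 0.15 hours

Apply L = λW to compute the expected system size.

Little's Law: L = λW
L = 15.6 × 0.15 = 2.3400 passengers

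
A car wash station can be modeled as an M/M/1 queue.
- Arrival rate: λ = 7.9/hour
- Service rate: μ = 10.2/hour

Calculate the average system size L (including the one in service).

ρ = λ/μ = 7.9/10.2 = 0.7745
For M/M/1: L = λ/(μ-λ)
L = 7.9/(10.2-7.9) = 7.9/2.30
L = 3.4348 cars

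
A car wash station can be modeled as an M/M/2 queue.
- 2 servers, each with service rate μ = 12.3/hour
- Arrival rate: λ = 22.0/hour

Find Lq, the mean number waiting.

Traffic intensity: ρ = λ/(cμ) = 22.0/(2×12.3) = 0.8943
Since ρ = 0.8943 < 1, system is stable.
Offered load a = λ/μ = cρ = 22.0/12.3 = 1.7886
P₀ = [ Σₙ₌₀^1 aⁿ/n! + a^2/(2!(1-ρ)) ]⁻¹
Σ = a^0/0! + a^1/1! = 1.0000 + 1.7886 = 2.7886
a^2/(2!(1-ρ)) = 3.199154/(2 × 0.1056911) = 15.1345
P₀ = 1/(2.7886 + 15.1345) = 0.05579
Lq = P₀·a^2·ρ / (2!(1-ρ)²) = 0.0557940 × 3.19915 × 0.894309 / (2 × 0.0111706) = 7.1450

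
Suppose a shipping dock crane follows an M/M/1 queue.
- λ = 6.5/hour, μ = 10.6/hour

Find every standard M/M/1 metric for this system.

Step 1: ρ = λ/μ = 6.5/10.6 = 0.6132
Step 2: L = λ/(μ-λ) = 6.5/4.10 = 1.5854
Step 3: Lq = λ²/(μ(μ-λ)) = 42.25/(10.6×4.10) = 0.9722
Step 4: W = 1/(μ-λ) = 1/4.10 = 0.2439
Step 5: Wq = λ/(μ(μ-λ)) = 6.5/(10.6×4.10) = 0.1496
Step 6: P(0) = 1-ρ = 0.3868
Verify: L = λW = 6.5×0.2439 = 1.5854 ✔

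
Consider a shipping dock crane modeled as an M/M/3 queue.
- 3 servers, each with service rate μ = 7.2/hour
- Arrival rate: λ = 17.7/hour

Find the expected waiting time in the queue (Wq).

Traffic intensity: ρ = λ/(cμ) = 17.7/(3×7.2) = 0.8194
Since ρ = 0.8194 < 1, system is stable.
Offered load a = λ/μ = cρ = 17.7/7.2 = 2.4583
P₀ = [ Σₙ₌₀^2 aⁿ/n! + a^3/(3!(1-ρ)) ]⁻¹
Σ = a^0/0! + a^1/1! + a^2/2! = 1.0000 + 2.4583 + 3.0217 = 6.4800
a^3/(3!(1-ρ)) = 14.85670/(6 × 0.1805556) = 13.7139
P₀ = 1/(6.4800 + 13.7139) = 0.04952
Lq = P₀·a^3·ρ / (3!(1-ρ)²) = 0.049520 × 14.8567 × 0.81944 / (6 × 0.032600) = 3.0821
Wq = Lq/λ = 3.0821/17.7 = 0.1741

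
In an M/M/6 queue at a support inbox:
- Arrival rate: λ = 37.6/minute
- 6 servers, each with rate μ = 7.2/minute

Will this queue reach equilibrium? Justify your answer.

Stability requires ρ = λ/(cμ) < 1
ρ = 37.6/(6 × 7.2) = 37.6/43.20 = 0.8704
Since 0.8704 < 1, the system is STABLE.
The servers are busy 87.04% of the time.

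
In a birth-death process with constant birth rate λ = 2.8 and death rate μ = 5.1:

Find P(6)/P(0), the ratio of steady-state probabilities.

For constant rates: P(n)/P(0) = (λ/μ)^n
P(6)/P(0) = (2.8/5.1)^6 = 0.54902^6 = 0.02739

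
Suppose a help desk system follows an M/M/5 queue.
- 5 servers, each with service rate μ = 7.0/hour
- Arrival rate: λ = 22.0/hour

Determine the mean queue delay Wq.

Traffic intensity: ρ = λ/(cμ) = 22.0/(5×7.0) = 0.6286
Since ρ = 0.6286 < 1, system is stable.
Offered load a = λ/μ = cρ = 22.0/7.0 = 3.1429
P₀ = [ Σₙ₌₀^4 aⁿ/n! + a^5/(5!(1-ρ)) ]⁻¹
Σ = a^0/0! + a^1/1! + a^2/2! + a^3/3! + a^4/4! = 1.000000 + 3.142857 + 4.938776 + 5.173955 + 4.065251 = 18.3208
a^5/(5!(1-ρ)) = 306.6360/(120 × 0.3714286) = 6.8797
P₀ = 1/(18.3208 + 6.8797) = 0.03968
Lq = P₀·a^5·ρ / (5!(1-ρ)²) = 0.039682 × 306.6360 × 0.62857 / (120 × 0.13796) = 0.4620
Wq = Lq/λ = 0.4620/22.0 = 0.02100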